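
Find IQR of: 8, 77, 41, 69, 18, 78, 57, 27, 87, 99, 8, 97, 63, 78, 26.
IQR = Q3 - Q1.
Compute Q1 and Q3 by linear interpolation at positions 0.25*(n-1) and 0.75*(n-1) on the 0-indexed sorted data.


Sorted: 8, 8, 18, 26, 27, 41, 57, 63, 69, 77, 78, 78, 87, 97, 99
Q1 (25th %ile) = 26.5000
Q3 (75th %ile) = 78.0000
IQR = 78.0000 - 26.5000 = 51.5000

IQR = 51.5000


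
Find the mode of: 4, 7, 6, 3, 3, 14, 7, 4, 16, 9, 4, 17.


Frequencies: 3:2, 4:3, 6:1, 7:2, 9:1, 14:1, 16:1, 17:1
Max frequency = 3
Mode = 4

Mode = 4


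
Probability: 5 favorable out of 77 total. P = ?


P = 5/77 = 0.0649

P = 0.0649


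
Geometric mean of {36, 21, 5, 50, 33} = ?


Product = 36 × 21 × 5 × 50 × 33 = 6237000
GM = 6237000^(1/5) = 22.8557

GM = 22.8557


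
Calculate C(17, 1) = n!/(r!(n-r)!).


C(17,1) = 17!/(1! × 16!)
= 355687428096000/(1 × 20922789888000)
= 17

C(17,1) = 17


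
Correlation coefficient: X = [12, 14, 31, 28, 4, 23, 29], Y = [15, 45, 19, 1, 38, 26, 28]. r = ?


Mean X = 20.1429, Mean Y = 24.5714
SD X = 9.493284, SD Y = 13.573684
Cov = -67.938776
r = -67.938776/(9.493284*13.573684) = -0.5272

r = -0.5272


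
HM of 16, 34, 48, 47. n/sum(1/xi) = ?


Sum of reciprocals = 1/16 + 1/34 + 1/48 + 1/47 = 0.134022
HM = 4/0.134022 = 29.8459

HM = 29.8459


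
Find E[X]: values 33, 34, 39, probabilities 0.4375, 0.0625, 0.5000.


E[X] = 33*0.4375 + 34*0.0625 + 39*0.5000
= 14.4375 + 2.1250 + 19.5000
= 36.0625

E[X] = 36.0625


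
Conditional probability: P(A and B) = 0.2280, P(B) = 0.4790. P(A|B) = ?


P(A|B) = 0.2280/0.4790 = 0.4760

P(A|B) = 0.4760


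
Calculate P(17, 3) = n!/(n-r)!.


P(17,3) = 17!/14!
= 355687428096000/87178291200
= 4080

P(17,3) = 4080


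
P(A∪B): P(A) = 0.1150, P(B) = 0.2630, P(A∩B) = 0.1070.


P(A∪B) = 0.1150 + 0.2630 - 0.1070
= 0.3780 - 0.1070
= 0.2710

P(A∪B) = 0.2710


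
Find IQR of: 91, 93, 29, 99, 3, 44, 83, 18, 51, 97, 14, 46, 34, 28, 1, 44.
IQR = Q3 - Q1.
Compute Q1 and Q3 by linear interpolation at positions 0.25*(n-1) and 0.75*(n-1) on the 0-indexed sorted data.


Sorted: 1, 3, 14, 18, 28, 29, 34, 44, 44, 46, 51, 83, 91, 93, 97, 99
Q1 (25th %ile) = 25.5000
Q3 (75th %ile) = 85.0000
IQR = 85.0000 - 25.5000 = 59.5000

IQR = 59.5000


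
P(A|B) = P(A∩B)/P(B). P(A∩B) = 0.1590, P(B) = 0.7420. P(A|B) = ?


P(A|B) = 0.1590/0.7420 = 0.2143

P(A|B) = 0.2143


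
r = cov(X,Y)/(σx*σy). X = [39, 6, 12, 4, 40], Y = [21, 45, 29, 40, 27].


Mean X = 20.2000, Mean Y = 32.4000
SD X = 15.979987, SD Y = 8.800000
Cov = -119.080000
r = -119.080000/(15.979987*8.800000) = -0.8468

r = -0.8468


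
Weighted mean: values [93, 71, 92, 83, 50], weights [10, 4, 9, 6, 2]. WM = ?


Numerator = 93*10 + 71*4 + 92*9 + 83*6 + 50*2 = 2640
Denominator = 10 + 4 + 9 + 6 + 2 = 31
WM = 2640/31 = 85.1613

WM = 85.1613


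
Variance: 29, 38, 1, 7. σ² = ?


Mean = 18.7500
Squared deviations: 105.0625, 370.5625, 315.0625, 138.0625
Sum = 928.7500
Variance = 928.7500/4 = 232.1875

Variance = 232.1875


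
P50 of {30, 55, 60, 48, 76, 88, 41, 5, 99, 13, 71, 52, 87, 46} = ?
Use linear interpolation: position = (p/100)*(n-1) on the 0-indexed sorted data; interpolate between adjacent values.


Sorted: 5, 13, 30, 41, 46, 48, 52, 55, 60, 71, 76, 87, 88, 99
n = 14
Index = 50/100 * 13 = 6.5000
Lower = data[6] = 52, Upper = data[7] = 55
P50 = 52 + 0.5000*(3) = 53.5000

P50 = 53.5000


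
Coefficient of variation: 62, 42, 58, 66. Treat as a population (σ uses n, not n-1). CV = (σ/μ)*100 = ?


Mean = 57.0000
SD = 9.1104
CV = (9.1104/57.0000)*100 = 15.9832%

CV = 15.9832%


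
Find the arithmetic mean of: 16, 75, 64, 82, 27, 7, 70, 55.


Sum = 16 + 75 + 64 + 82 + 27 + 7 + 70 + 55 = 396
n = 8
Mean = 396/8 = 49.5000

Mean = 49.5000


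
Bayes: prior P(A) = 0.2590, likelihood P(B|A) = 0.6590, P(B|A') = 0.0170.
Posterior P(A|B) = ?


P(B) = P(B|A)*P(A) + P(B|A')*P(A')
= 0.6590*0.2590 + 0.0170*0.7410
= 0.170681 + 0.012597 = 0.183278
P(A|B) = 0.170681/0.183278 = 0.9313

P(A|B) = 0.9313


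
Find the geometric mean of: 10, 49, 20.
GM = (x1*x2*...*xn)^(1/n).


Product = 10 × 49 × 20 = 9800
GM = 9800^(1/3) = 21.3997

GM = 21.3997


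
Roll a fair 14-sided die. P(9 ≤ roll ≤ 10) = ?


Favorable outcomes (9 ≤ roll ≤ 10): 2
Total outcomes = 14
P = 2/14 = 0.1429

P = 0.1429


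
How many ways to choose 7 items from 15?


C(15,7) = 15!/(7! × 8!)
= 1307674368000/(5040 × 40320)
= 6435

C(15,7) = 6435


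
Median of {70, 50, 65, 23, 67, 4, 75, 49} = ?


Sorted: 4, 23, 49, 50, 65, 67, 70, 75
n = 8 (even)
Middle values: 50 and 65
Median = (50+65)/2 = 57.5000

Median = 57.5000


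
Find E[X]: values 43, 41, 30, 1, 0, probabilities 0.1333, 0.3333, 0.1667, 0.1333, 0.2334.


E[X] = 43*0.1333 + 41*0.3333 + 30*0.1667 + 1*0.1333 + 0*0.2334
= 5.7319 + 13.6653 + 5.0010 + 0.1333 + 0
= 24.5315

E[X] = 24.5315


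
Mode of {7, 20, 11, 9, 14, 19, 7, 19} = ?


Frequencies: 7:2, 9:1, 11:1, 14:1, 19:2, 20:1
Max frequency = 2
Mode = 7, 19

Mode = 7, 19


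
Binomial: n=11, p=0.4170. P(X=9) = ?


C(11,9) = 55
p^9 = 0.000381
(1-p)^2 = 0.339889
P = 55 * 0.000381 * 0.339889 = 0.0071

P(X=9) = 0.0071


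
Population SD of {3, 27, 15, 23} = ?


Mean = 17.0000
Variance = 84.0000
SD = sqrt(84.0000) = 9.1652

SD = 9.1652


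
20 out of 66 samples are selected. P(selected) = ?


P = 20/66 = 0.3030

P = 0.3030


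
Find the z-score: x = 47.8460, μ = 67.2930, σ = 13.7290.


z = (47.8460 - 67.2930)/13.7290
= -19.4470/13.7290
= -1.4165

z = -1.4165


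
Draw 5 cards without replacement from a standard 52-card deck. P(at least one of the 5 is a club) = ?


P(at least one) = 1 - P(none)
P(none) = (39/52) × (38/51) × (37/50) × (36/49) × (35/48) = 0.221534
P(at least one) = 1 - 0.221534 = 0.7785

P = 0.7785


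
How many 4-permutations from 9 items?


P(9,4) = 9!/5!
= 362880/120
= 3024

P(9,4) = 3024


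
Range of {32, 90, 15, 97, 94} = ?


Max = 97, Min = 15
Range = 97 - 15 = 82

Range = 82


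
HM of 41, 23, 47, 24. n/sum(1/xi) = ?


Sum of reciprocals = 1/41 + 1/23 + 1/47 + 1/24 = 0.130812
HM = 4/0.130812 = 30.5783

HM = 30.5783


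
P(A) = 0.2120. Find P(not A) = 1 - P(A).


P(not A) = 1 - 0.2120 = 0.7880

P(not A) = 0.7880


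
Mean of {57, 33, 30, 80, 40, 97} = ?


Sum = 57 + 33 + 30 + 80 + 40 + 97 = 337
n = 6
Mean = 337/6 = 56.1667

Mean = 56.1667


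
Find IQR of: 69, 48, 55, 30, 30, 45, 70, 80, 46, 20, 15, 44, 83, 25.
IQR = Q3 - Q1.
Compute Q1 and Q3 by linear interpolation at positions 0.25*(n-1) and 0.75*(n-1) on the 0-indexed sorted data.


Sorted: 15, 20, 25, 30, 30, 44, 45, 46, 48, 55, 69, 70, 80, 83
Q1 (25th %ile) = 30.0000
Q3 (75th %ile) = 65.5000
IQR = 65.5000 - 30.0000 = 35.5000

IQR = 35.5000


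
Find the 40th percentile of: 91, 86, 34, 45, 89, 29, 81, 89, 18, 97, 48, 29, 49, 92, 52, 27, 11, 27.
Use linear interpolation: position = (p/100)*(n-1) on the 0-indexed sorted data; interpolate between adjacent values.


Sorted: 11, 18, 27, 27, 29, 29, 34, 45, 48, 49, 52, 81, 86, 89, 89, 91, 92, 97
n = 18
Index = 40/100 * 17 = 6.8000
Lower = data[6] = 34, Upper = data[7] = 45
P40 = 34 + 0.8000*(11) = 42.8000

P40 = 42.8000


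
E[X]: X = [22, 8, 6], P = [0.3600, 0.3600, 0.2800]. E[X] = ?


E[X] = 22*0.3600 + 8*0.3600 + 6*0.2800
= 7.9200 + 2.8800 + 1.6800
= 12.4800

E[X] = 12.4800


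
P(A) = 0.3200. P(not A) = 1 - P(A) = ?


P(not A) = 1 - 0.3200 = 0.6800

P(not A) = 0.6800


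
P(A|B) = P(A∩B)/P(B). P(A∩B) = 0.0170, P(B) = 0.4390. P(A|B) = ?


P(A|B) = 0.0170/0.4390 = 0.0387

P(A|B) = 0.0387


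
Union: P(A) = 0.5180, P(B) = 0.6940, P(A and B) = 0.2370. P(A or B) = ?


P(A∪B) = 0.5180 + 0.6940 - 0.2370
= 1.2120 - 0.2370
= 0.9750

P(A∪B) = 0.9750


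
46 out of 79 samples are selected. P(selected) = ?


P = 46/79 = 0.5823

P = 0.5823


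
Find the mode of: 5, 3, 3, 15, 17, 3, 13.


Frequencies: 3:3, 5:1, 13:1, 15:1, 17:1
Max frequency = 3
Mode = 3

Mode = 3


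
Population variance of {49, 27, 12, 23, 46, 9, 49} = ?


Mean = 30.7143
Squared deviations: 334.3673, 13.7959, 350.2245, 59.5102, 233.6531, 471.5102, 334.3673
Sum = 1797.4286
Variance = 1797.4286/7 = 256.7755

Variance = 256.7755


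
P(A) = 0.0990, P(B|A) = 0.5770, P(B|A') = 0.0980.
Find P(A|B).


P(B) = P(B|A)*P(A) + P(B|A')*P(A')
= 0.5770*0.0990 + 0.0980*0.9010
= 0.057123 + 0.088298 = 0.145421
P(A|B) = 0.057123/0.145421 = 0.3928

P(A|B) = 0.3928


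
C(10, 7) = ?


C(10,7) = 10!/(7! × 3!)
= 3628800/(5040 × 6)
= 120

C(10,7) = 120


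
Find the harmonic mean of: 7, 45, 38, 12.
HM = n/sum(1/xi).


Sum of reciprocals = 1/7 + 1/45 + 1/38 + 1/12 = 0.274728
HM = 4/0.274728 = 14.5598

HM = 14.5598


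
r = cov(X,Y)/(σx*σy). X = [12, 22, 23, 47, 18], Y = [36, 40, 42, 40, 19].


Mean X = 24.4000, Mean Y = 35.4000
SD X = 11.943199, SD Y = 8.428523
Cov = 36.240000
r = 36.240000/(11.943199*8.428523) = 0.3600

r = 0.3600


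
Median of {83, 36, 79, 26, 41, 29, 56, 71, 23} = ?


Sorted: 23, 26, 29, 36, 41, 56, 71, 79, 83
n = 9 (odd)
Middle value = 41

Median = 41


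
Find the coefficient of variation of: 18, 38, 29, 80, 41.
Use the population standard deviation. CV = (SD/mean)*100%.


Mean = 41.2000
SD = 20.9895
CV = (20.9895/41.2000)*100 = 50.9454%

CV = 50.9454%


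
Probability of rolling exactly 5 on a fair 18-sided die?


Favorable outcomes (roll = 5): 1
Total outcomes = 18
P = 1/18 = 0.0556

P = 0.0556


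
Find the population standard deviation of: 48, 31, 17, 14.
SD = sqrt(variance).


Mean = 27.5000
Variance = 181.2500
SD = sqrt(181.2500) = 13.4629

SD = 13.4629


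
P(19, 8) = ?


P(19,8) = 19!/11!
= 121645100408832000/39916800
= 3047466240

P(19,8) = 3047466240


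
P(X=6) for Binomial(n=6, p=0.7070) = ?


C(6,6) = 1
p^6 = 0.124887
(1-p)^0 = 1.000000
P = 1 * 0.124887 * 1.000000 = 0.1249

P(X=6) = 0.1249


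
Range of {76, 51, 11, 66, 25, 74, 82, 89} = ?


Max = 89, Min = 11
Range = 89 - 11 = 78

Range = 78


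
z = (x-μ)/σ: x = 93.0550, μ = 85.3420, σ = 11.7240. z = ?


z = (93.0550 - 85.3420)/11.7240
= 7.7130/11.7240
= 0.6579

z = 0.6579


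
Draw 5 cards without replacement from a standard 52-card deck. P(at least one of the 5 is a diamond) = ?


P(at least one) = 1 - P(none)
P(none) = (39/52) × (38/51) × (37/50) × (36/49) × (35/48) = 0.221534
P(at least one) = 1 - 0.221534 = 0.7785

P = 0.7785


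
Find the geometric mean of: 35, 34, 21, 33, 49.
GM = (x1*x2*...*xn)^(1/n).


Product = 35 × 34 × 21 × 33 × 49 = 40408830
GM = 40408830^(1/5) = 33.2120

GM = 33.2120


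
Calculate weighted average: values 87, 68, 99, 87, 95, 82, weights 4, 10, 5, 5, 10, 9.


Numerator = 87*4 + 68*10 + 99*5 + 87*5 + 95*10 + 82*9 = 3646
Denominator = 4 + 10 + 5 + 5 + 10 + 9 = 43
WM = 3646/43 = 84.7907

WM = 84.7907


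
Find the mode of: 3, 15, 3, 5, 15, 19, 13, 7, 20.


Frequencies: 3:2, 5:1, 7:1, 13:1, 15:2, 19:1, 20:1
Max frequency = 2
Mode = 3, 15

Mode = 3, 15


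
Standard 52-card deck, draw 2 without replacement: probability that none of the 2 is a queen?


P(no queens) = (48/52) × (47/51)
= 0.8507

P = 0.8507


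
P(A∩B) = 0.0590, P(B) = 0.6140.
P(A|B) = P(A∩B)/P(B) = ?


P(A|B) = 0.0590/0.6140 = 0.0961

P(A|B) = 0.0961


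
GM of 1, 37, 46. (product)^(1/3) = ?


Product = 1 × 37 × 46 = 1702
GM = 1702^(1/3) = 11.9395

GM = 11.9395


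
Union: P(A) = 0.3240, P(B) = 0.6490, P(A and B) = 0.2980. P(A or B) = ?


P(A∪B) = 0.3240 + 0.6490 - 0.2980
= 0.9730 - 0.2980
= 0.6750

P(A∪B) = 0.6750


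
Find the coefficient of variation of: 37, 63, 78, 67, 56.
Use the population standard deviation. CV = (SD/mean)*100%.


Mean = 60.2000
SD = 13.6147
CV = (13.6147/60.2000)*100 = 22.6158%

CV = 22.6158%


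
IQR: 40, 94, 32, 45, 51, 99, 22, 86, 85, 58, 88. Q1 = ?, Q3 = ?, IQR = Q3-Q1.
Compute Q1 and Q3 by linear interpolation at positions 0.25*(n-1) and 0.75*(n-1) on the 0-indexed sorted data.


Sorted: 22, 32, 40, 45, 51, 58, 85, 86, 88, 94, 99
Q1 (25th %ile) = 42.5000
Q3 (75th %ile) = 87.0000
IQR = 87.0000 - 42.5000 = 44.5000

IQR = 44.5000


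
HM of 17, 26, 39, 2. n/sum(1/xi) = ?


Sum of reciprocals = 1/17 + 1/26 + 1/39 + 1/2 = 0.622926
HM = 4/0.622926 = 6.4213

HM = 6.4213


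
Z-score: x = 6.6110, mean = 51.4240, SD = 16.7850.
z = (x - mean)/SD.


z = (6.6110 - 51.4240)/16.7850
= -44.8130/16.7850
= -2.6698

z = -2.6698


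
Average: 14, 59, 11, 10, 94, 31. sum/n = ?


Sum = 14 + 59 + 11 + 10 + 94 + 31 = 219
n = 6
Mean = 219/6 = 36.5000

Mean = 36.5000


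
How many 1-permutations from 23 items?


P(23,1) = 23!/22!
= 25852016738884976640000/1124000727777607680000
= 23

P(23,1) = 23


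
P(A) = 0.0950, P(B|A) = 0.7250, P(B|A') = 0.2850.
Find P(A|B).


P(B) = P(B|A)*P(A) + P(B|A')*P(A')
= 0.7250*0.0950 + 0.2850*0.9050
= 0.068875 + 0.257925 = 0.326800
P(A|B) = 0.068875/0.326800 = 0.2108

P(A|B) = 0.2108


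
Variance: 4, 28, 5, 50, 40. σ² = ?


Mean = 25.4000
Squared deviations: 457.9600, 6.7600, 416.1600, 605.1600, 213.1600
Sum = 1699.2000
Variance = 1699.2000/5 = 339.8400

Variance = 339.8400


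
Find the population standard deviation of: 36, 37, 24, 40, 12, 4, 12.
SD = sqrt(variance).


Mean = 23.5714
Variance = 179.3878
SD = sqrt(179.3878) = 13.3936

SD = 13.3936


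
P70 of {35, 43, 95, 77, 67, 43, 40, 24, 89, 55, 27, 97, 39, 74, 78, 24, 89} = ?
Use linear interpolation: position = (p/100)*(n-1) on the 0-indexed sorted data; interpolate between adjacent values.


Sorted: 24, 24, 27, 35, 39, 40, 43, 43, 55, 67, 74, 77, 78, 89, 89, 95, 97
n = 17
Index = 70/100 * 16 = 11.2000
Lower = data[11] = 77, Upper = data[12] = 78
P70 = 77 + 0.2000*(1) = 77.2000

P70 = 77.2000


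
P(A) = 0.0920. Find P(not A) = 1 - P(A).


P(not A) = 1 - 0.0920 = 0.9080

P(not A) = 0.9080


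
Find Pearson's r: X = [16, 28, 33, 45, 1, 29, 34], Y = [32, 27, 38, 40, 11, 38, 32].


Mean X = 26.5714, Mean Y = 31.1429
SD X = 13.145962, SD Y = 9.233921
Cov = 104.346939
r = 104.346939/(13.145962*9.233921) = 0.8596

r = 0.8596


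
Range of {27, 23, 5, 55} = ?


Max = 55, Min = 5
Range = 55 - 5 = 50

Range = 50


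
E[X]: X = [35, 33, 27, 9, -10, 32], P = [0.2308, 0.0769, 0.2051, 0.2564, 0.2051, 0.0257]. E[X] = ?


E[X] = 35*0.2308 + 33*0.0769 + 27*0.2051 + 9*0.2564 - 10*0.2051 + 32*0.0257
= 8.0780 + 2.5377 + 5.5377 + 2.3076 - 2.0510 + 0.8224
= 17.2324

E[X] = 17.2324


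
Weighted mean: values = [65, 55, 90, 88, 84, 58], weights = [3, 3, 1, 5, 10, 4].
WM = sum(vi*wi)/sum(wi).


Numerator = 65*3 + 55*3 + 90*1 + 88*5 + 84*10 + 58*4 = 1962
Denominator = 3 + 3 + 1 + 5 + 10 + 4 = 26
WM = 1962/26 = 75.4615

WM = 75.4615


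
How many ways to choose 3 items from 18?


C(18,3) = 18!/(3! × 15!)
= 6402373705728000/(6 × 1307674368000)
= 816

C(18,3) = 816


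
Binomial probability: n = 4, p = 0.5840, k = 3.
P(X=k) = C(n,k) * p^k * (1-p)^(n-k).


C(4,3) = 4
p^3 = 0.199177
(1-p)^1 = 0.416000
P = 4 * 0.199177 * 0.416000 = 0.3314

P(X=3) = 0.3314


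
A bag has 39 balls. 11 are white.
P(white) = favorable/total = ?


P = 11/39 = 0.2821

P = 0.2821


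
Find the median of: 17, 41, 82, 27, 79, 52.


Sorted: 17, 27, 41, 52, 79, 82
n = 6 (even)
Middle values: 41 and 52
Median = (41+52)/2 = 46.5000

Median = 46.5000


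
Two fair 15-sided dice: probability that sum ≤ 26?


Total outcomes = 15×15 = 225
Favorable (sum ≤ 26): 215
P = 215/225 = 0.9556

P = 0.9556


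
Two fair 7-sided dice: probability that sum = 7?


Total outcomes = 7×7 = 49
Favorable (sum = 7): 6
P = 6/49 = 0.1224

P = 0.1224


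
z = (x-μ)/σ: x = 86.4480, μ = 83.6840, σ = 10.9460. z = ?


z = (86.4480 - 83.6840)/10.9460
= 2.7640/10.9460
= 0.2525

z = 0.2525


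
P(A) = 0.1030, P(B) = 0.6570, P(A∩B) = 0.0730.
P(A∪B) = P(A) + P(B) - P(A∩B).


P(A∪B) = 0.1030 + 0.6570 - 0.0730
= 0.7600 - 0.0730
= 0.6870

P(A∪B) = 0.6870


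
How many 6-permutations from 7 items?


P(7,6) = 7!/1!
= 5040/1
= 5040

P(7,6) = 5040


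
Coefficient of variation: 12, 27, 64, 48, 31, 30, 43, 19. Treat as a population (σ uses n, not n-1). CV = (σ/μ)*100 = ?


Mean = 34.2500
SD = 15.6505
CV = (15.6505/34.2500)*100 = 45.6948%

CV = 45.6948%


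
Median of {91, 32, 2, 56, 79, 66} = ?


Sorted: 2, 32, 56, 66, 79, 91
n = 6 (even)
Middle values: 56 and 66
Median = (56+66)/2 = 61.0000

Median = 61.0000


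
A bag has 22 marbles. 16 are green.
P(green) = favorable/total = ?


P = 16/22 = 0.7273

P = 0.7273


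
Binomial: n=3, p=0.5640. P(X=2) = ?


C(3,2) = 3
p^2 = 0.318096
(1-p)^1 = 0.436000
P = 3 * 0.318096 * 0.436000 = 0.4161

P(X=2) = 0.4161


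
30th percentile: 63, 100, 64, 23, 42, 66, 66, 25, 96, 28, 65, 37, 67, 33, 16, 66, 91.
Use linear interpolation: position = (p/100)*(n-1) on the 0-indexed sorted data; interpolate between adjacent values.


Sorted: 16, 23, 25, 28, 33, 37, 42, 63, 64, 65, 66, 66, 66, 67, 91, 96, 100
n = 17
Index = 30/100 * 16 = 4.8000
Lower = data[4] = 33, Upper = data[5] = 37
P30 = 33 + 0.8000*(4) = 36.2000

P30 = 36.2000


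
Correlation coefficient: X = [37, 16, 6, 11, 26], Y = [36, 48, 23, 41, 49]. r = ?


Mean X = 19.2000, Mean Y = 39.4000
SD X = 11.088733, SD Y = 9.478396
Cov = 36.120000
r = 36.120000/(11.088733*9.478396) = 0.3437

r = 0.3437


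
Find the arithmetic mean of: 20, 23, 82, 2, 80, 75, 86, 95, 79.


Sum = 20 + 23 + 82 + 2 + 80 + 75 + 86 + 95 + 79 = 542
n = 9
Mean = 542/9 = 60.2222

Mean = 60.2222


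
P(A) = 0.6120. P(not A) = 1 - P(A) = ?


P(not A) = 1 - 0.6120 = 0.3880

P(not A) = 0.3880


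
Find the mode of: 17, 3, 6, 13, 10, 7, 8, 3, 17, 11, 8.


Frequencies: 3:2, 6:1, 7:1, 8:2, 10:1, 11:1, 13:1, 17:2
Max frequency = 2
Mode = 3, 8, 17

Mode = 3, 8, 17


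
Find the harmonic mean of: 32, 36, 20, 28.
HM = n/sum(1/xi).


Sum of reciprocals = 1/32 + 1/36 + 1/20 + 1/28 = 0.144742
HM = 4/0.144742 = 27.6354

HM = 27.6354


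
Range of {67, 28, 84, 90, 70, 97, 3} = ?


Max = 97, Min = 3
Range = 97 - 3 = 94

Range = 94


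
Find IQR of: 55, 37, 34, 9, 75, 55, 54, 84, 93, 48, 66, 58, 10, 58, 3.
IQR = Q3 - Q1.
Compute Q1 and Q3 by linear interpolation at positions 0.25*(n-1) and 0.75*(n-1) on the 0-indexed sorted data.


Sorted: 3, 9, 10, 34, 37, 48, 54, 55, 55, 58, 58, 66, 75, 84, 93
Q1 (25th %ile) = 35.5000
Q3 (75th %ile) = 62.0000
IQR = 62.0000 - 35.5000 = 26.5000

IQR = 26.5000


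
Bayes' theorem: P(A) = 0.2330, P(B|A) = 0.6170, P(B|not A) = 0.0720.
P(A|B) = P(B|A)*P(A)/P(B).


P(B) = P(B|A)*P(A) + P(B|A')*P(A')
= 0.6170*0.2330 + 0.0720*0.7670
= 0.143761 + 0.055224 = 0.198985
P(A|B) = 0.143761/0.198985 = 0.7225

P(A|B) = 0.7225


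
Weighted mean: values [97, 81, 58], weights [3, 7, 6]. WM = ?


Numerator = 97*3 + 81*7 + 58*6 = 1206
Denominator = 3 + 7 + 6 = 16
WM = 1206/16 = 75.3750

WM = 75.3750


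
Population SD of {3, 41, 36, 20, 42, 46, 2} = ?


Mean = 27.1429
Variance = 301.8367
SD = sqrt(301.8367) = 17.3734

SD = 17.3734


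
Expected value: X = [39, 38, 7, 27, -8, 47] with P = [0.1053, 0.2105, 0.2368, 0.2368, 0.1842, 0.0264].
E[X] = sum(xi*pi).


E[X] = 39*0.1053 + 38*0.2105 + 7*0.2368 + 27*0.2368 - 8*0.1842 + 47*0.0264
= 4.1067 + 7.9990 + 1.6576 + 6.3936 - 1.4736 + 1.2408
= 19.9241

E[X] = 19.9241


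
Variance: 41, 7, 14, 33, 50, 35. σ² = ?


Mean = 30.0000
Squared deviations: 121.0000, 529.0000, 256.0000, 9.0000, 400.0000, 25.0000
Sum = 1340.0000
Variance = 1340.0000/6 = 223.3333

Variance = 223.3333


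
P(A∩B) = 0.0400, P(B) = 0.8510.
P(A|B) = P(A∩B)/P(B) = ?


P(A|B) = 0.0400/0.8510 = 0.0470

P(A|B) = 0.0470


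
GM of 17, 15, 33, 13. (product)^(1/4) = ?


Product = 17 × 15 × 33 × 13 = 109395
GM = 109395^(1/4) = 18.1865

GM = 18.1865


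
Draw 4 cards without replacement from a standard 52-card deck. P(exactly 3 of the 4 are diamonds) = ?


Hypergeometric: P(X=3) = C(13,3)·C(39,1) / C(52,4)
= 286 × 39 / 270725
= 11154/270725 = 0.0412

P = 0.0412


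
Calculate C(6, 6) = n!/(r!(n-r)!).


C(6,6) = 6!/(6! × 0!)
= 720/(720 × 1)
= 1

C(6,6) = 1


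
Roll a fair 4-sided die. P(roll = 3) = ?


Favorable outcomes (roll = 3): 1
Total outcomes = 4
P = 1/4 = 0.2500

P = 0.2500


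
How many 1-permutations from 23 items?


P(23,1) = 23!/22!
= 25852016738884976640000/1124000727777607680000
= 23

P(23,1) = 23


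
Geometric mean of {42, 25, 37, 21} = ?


Product = 42 × 25 × 37 × 21 = 815850
GM = 815850^(1/4) = 30.0540

GM = 30.0540


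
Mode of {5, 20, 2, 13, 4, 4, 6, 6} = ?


Frequencies: 2:1, 4:2, 5:1, 6:2, 13:1, 20:1
Max frequency = 2
Mode = 4, 6

Mode = 4, 6


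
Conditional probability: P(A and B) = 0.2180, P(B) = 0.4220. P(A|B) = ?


P(A|B) = 0.2180/0.4220 = 0.5166

P(A|B) = 0.5166


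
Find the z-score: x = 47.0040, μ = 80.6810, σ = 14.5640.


z = (47.0040 - 80.6810)/14.5640
= -33.6770/14.5640
= -2.3123

z = -2.3123


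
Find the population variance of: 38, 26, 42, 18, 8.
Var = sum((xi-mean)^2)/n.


Mean = 26.4000
Squared deviations: 134.5600, 0.1600, 243.3600, 70.5600, 338.5600
Sum = 787.2000
Variance = 787.2000/5 = 157.4400

Variance = 157.4400


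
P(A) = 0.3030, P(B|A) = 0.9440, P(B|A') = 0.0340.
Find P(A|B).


P(B) = P(B|A)*P(A) + P(B|A')*P(A')
= 0.9440*0.3030 + 0.0340*0.6970
= 0.286032 + 0.023698 = 0.309730
P(A|B) = 0.286032/0.309730 = 0.9235

P(A|B) = 0.9235


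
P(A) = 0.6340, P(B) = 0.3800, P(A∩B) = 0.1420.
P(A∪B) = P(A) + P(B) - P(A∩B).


P(A∪B) = 0.6340 + 0.3800 - 0.1420
= 1.0140 - 0.1420
= 0.8720

P(A∪B) = 0.8720


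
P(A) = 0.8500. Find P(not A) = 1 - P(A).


P(not A) = 1 - 0.8500 = 0.1500

P(not A) = 0.1500


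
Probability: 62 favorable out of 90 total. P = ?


P = 62/90 = 0.6889

P = 0.6889


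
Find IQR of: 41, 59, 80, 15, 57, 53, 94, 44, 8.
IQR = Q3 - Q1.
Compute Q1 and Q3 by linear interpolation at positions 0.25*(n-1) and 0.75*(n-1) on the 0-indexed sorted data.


Sorted: 8, 15, 41, 44, 53, 57, 59, 80, 94
Q1 (25th %ile) = 41.0000
Q3 (75th %ile) = 59.0000
IQR = 59.0000 - 41.0000 = 18.0000

IQR = 18.0000


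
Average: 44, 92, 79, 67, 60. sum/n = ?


Sum = 44 + 92 + 79 + 67 + 60 = 342
n = 5
Mean = 342/5 = 68.4000

Mean = 68.4000


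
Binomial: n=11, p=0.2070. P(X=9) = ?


C(11,9) = 55
p^9 = 6.978034e-07
(1-p)^2 = 0.628849
P = 55 * 6.978034e-07 * 0.628849 = 2.4135e-05

P(X=9) = 2.4135e-05


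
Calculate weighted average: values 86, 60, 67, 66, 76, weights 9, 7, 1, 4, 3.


Numerator = 86*9 + 60*7 + 67*1 + 66*4 + 76*3 = 1753
Denominator = 9 + 7 + 1 + 4 + 3 = 24
WM = 1753/24 = 73.0417

WM = 73.0417


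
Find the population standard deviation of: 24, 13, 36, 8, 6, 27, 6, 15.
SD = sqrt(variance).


Mean = 16.8750
Variance = 106.6094
SD = sqrt(106.6094) = 10.3252

SD = 10.3252


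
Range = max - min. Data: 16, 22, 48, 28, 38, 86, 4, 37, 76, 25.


Max = 86, Min = 4
Range = 86 - 4 = 82

Range = 82


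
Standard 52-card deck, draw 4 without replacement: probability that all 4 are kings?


P(all kings) = (4/52) × (3/51) × (2/50) × (1/49)
= 3.6938e-06

P = 3.6938e-06


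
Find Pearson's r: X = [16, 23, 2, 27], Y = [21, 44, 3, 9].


Mean X = 17.0000, Mean Y = 19.2500
SD X = 9.513149, SD Y = 15.690363
Cov = 72.000000
r = 72.000000/(9.513149*15.690363) = 0.4824

r = 0.4824


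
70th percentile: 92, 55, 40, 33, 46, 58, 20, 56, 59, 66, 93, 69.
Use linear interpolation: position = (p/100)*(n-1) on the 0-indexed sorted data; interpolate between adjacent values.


Sorted: 20, 33, 40, 46, 55, 56, 58, 59, 66, 69, 92, 93
n = 12
Index = 70/100 * 11 = 7.7000
Lower = data[7] = 59, Upper = data[8] = 66
P70 = 59 + 0.7000*(7) = 63.9000

P70 = 63.9000


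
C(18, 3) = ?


C(18,3) = 18!/(3! × 15!)
= 6402373705728000/(6 × 1307674368000)
= 816

C(18,3) = 816


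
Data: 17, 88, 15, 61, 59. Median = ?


Sorted: 15, 17, 59, 61, 88
n = 5 (odd)
Middle value = 59

Median = 59


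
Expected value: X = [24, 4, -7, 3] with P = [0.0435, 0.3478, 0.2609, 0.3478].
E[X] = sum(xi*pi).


E[X] = 24*0.0435 + 4*0.3478 - 7*0.2609 + 3*0.3478
= 1.0440 + 1.3912 - 1.8263 + 1.0434
= 1.6523

E[X] = 1.6523


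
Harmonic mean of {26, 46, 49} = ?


Sum of reciprocals = 1/26 + 1/46 + 1/49 = 0.080609
HM = 3/0.080609 = 37.2168

HM = 37.2168


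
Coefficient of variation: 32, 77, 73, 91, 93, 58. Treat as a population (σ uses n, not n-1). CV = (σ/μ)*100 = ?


Mean = 70.6667
SD = 20.8700
CV = (20.8700/70.6667)*100 = 29.5330%

CV = 29.5330%


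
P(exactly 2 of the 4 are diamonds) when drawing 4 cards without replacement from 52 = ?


Hypergeometric: P(X=2) = C(13,2)·C(39,2) / C(52,4)
= 78 × 741 / 270725
= 57798/270725 = 0.2135

P = 0.2135


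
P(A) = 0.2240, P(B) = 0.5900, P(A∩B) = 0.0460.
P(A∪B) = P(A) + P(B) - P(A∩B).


P(A∪B) = 0.2240 + 0.5900 - 0.0460
= 0.8140 - 0.0460
= 0.7680

P(A∪B) = 0.7680


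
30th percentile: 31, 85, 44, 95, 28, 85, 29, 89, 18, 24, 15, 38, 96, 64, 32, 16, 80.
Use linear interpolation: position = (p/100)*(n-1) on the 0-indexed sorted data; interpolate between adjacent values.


Sorted: 15, 16, 18, 24, 28, 29, 31, 32, 38, 44, 64, 80, 85, 85, 89, 95, 96
n = 17
Index = 30/100 * 16 = 4.8000
Lower = data[4] = 28, Upper = data[5] = 29
P30 = 28 + 0.8000*(1) = 28.8000

P30 = 28.8000


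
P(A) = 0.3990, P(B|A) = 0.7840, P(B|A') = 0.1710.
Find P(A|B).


P(B) = P(B|A)*P(A) + P(B|A')*P(A')
= 0.7840*0.3990 + 0.1710*0.6010
= 0.312816 + 0.102771 = 0.415587
P(A|B) = 0.312816/0.415587 = 0.7527

P(A|B) = 0.7527


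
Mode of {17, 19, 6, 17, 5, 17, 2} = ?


Frequencies: 2:1, 5:1, 6:1, 17:3, 19:1
Max frequency = 3
Mode = 17

Mode = 17


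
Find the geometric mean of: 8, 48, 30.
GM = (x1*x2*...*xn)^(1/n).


Product = 8 × 48 × 30 = 11520
GM = 11520^(1/3) = 22.5849

GM = 22.5849


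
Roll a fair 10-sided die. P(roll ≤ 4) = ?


Favorable outcomes (roll ≤ 4): 4
Total outcomes = 10
P = 4/10 = 0.4000

P = 0.4000


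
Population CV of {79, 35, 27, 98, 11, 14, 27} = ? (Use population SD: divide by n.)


Mean = 41.5714
SD = 31.0477
CV = (31.0477/41.5714)*100 = 74.6852%

CV = 74.6852%


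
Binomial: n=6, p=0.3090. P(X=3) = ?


C(6,3) = 20
p^3 = 0.029504
(1-p)^3 = 0.329939
P = 20 * 0.029504 * 0.329939 = 0.1947

P(X=3) = 0.1947


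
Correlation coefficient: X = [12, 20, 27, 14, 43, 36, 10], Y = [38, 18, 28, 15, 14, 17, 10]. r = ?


Mean X = 23.1429, Mean Y = 20.0000
SD X = 11.740389, SD Y = 8.960230
Cov = -20.571429
r = -20.571429/(11.740389*8.960230) = -0.1956

r = -0.1956


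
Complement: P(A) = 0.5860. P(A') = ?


P(not A) = 1 - 0.5860 = 0.4140

P(not A) = 0.4140


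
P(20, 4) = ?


P(20,4) = 20!/16!
= 2432902008176640000/20922789888000
= 116280

P(20,4) = 116280


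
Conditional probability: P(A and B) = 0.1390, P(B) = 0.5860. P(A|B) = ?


P(A|B) = 0.1390/0.5860 = 0.2372

P(A|B) = 0.2372


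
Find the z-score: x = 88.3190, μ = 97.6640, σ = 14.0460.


z = (88.3190 - 97.6640)/14.0460
= -9.3450/14.0460
= -0.6653

z = -0.6653


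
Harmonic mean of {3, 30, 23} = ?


Sum of reciprocals = 1/3 + 1/30 + 1/23 = 0.410145
HM = 3/0.410145 = 7.3145

HM = 7.3145


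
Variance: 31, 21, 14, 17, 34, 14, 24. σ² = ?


Mean = 22.1429
Squared deviations: 78.4490, 1.3061, 66.3061, 26.4490, 140.5918, 66.3061, 3.4490
Sum = 382.8571
Variance = 382.8571/7 = 54.6939

Variance = 54.6939


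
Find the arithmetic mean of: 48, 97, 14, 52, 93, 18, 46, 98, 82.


Sum = 48 + 97 + 14 + 52 + 93 + 18 + 46 + 98 + 82 = 548
n = 9
Mean = 548/9 = 60.8889

Mean = 60.8889


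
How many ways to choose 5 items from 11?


C(11,5) = 11!/(5! × 6!)
= 39916800/(120 × 720)
= 462

C(11,5) = 462


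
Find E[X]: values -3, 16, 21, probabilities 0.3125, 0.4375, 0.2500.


E[X] = -3*0.3125 + 16*0.4375 + 21*0.2500
= -0.9375 + 7.0000 + 5.2500
= 11.3125

E[X] = 11.3125


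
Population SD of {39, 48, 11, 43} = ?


Mean = 35.2500
Variance = 206.1875
SD = sqrt(206.1875) = 14.3592

SD = 14.3592


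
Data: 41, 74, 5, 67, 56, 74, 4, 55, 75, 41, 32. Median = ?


Sorted: 4, 5, 32, 41, 41, 55, 56, 67, 74, 74, 75
n = 11 (odd)
Middle value = 55

Median = 55


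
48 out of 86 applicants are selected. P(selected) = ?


P = 48/86 = 0.5581

P = 0.5581


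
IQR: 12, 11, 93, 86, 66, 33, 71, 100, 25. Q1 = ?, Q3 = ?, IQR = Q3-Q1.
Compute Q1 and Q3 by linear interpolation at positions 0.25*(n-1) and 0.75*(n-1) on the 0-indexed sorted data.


Sorted: 11, 12, 25, 33, 66, 71, 86, 93, 100
Q1 (25th %ile) = 25.0000
Q3 (75th %ile) = 86.0000
IQR = 86.0000 - 25.0000 = 61.0000

IQR = 61.0000


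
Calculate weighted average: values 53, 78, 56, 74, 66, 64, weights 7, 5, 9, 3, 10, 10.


Numerator = 53*7 + 78*5 + 56*9 + 74*3 + 66*10 + 64*10 = 2787
Denominator = 7 + 5 + 9 + 3 + 10 + 10 = 44
WM = 2787/44 = 63.3409

WM = 63.3409


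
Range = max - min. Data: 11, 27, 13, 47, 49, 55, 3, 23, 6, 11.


Max = 55, Min = 3
Range = 55 - 3 = 52

Range = 52


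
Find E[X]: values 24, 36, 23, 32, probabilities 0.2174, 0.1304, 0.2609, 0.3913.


E[X] = 24*0.2174 + 36*0.1304 + 23*0.2609 + 32*0.3913
= 5.2176 + 4.6944 + 6.0007 + 12.5216
= 28.4343

E[X] = 28.4343


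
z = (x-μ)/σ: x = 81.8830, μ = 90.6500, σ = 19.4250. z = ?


z = (81.8830 - 90.6500)/19.4250
= -8.7670/19.4250
= -0.4513

z = -0.4513


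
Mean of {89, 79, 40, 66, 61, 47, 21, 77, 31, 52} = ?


Sum = 89 + 79 + 40 + 66 + 61 + 47 + 21 + 77 + 31 + 52 = 563
n = 10
Mean = 563/10 = 56.3000

Mean = 56.3000


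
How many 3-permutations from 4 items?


P(4,3) = 4!/1!
= 24/1
= 24

P(4,3) = 24


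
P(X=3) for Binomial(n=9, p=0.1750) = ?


C(9,3) = 84
p^3 = 0.005359
(1-p)^6 = 0.315300
P = 84 * 0.005359 * 0.315300 = 0.1419

P(X=3) = 0.1419


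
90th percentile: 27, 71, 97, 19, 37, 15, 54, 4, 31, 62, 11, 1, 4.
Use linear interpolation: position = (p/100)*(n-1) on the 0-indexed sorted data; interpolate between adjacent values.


Sorted: 1, 4, 4, 11, 15, 19, 27, 31, 37, 54, 62, 71, 97
n = 13
Index = 90/100 * 12 = 10.8000
Lower = data[10] = 62, Upper = data[11] = 71
P90 = 62 + 0.8000*(9) = 69.2000

P90 = 69.2000


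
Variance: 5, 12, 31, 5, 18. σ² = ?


Mean = 14.2000
Squared deviations: 84.6400, 4.8400, 282.2400, 84.6400, 14.4400
Sum = 470.8000
Variance = 470.8000/5 = 94.1600

Variance = 94.1600


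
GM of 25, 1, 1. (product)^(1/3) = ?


Product = 25 × 1 × 1 = 25
GM = 25^(1/3) = 2.9240

GM = 2.9240


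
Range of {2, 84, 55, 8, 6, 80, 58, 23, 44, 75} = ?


Max = 84, Min = 2
Range = 84 - 2 = 82

Range = 82


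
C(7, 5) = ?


C(7,5) = 7!/(5! × 2!)
= 5040/(120 × 2)
= 21

C(7,5) = 21


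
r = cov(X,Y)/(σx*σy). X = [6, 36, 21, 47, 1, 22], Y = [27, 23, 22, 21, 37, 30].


Mean X = 22.1667, Mean Y = 26.6667
SD X = 15.910339, SD Y = 5.557777
Cov = -68.444444
r = -68.444444/(15.910339*5.557777) = -0.7740

r = -0.7740


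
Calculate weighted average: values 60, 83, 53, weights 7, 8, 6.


Numerator = 60*7 + 83*8 + 53*6 = 1402
Denominator = 7 + 8 + 6 = 21
WM = 1402/21 = 66.7619

WM = 66.7619


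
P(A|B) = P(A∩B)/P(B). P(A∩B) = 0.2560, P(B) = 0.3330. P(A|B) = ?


P(A|B) = 0.2560/0.3330 = 0.7688

P(A|B) = 0.7688


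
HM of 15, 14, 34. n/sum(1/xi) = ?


Sum of reciprocals = 1/15 + 1/14 + 1/34 = 0.167507
HM = 3/0.167507 = 17.9097

HM = 17.9097


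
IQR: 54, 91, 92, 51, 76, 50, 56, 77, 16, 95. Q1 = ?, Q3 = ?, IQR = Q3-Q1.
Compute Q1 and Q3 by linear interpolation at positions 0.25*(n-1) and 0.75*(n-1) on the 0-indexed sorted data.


Sorted: 16, 50, 51, 54, 56, 76, 77, 91, 92, 95
Q1 (25th %ile) = 51.7500
Q3 (75th %ile) = 87.5000
IQR = 87.5000 - 51.7500 = 35.7500

IQR = 35.7500


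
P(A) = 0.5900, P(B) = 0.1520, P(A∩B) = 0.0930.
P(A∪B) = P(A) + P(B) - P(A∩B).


P(A∪B) = 0.5900 + 0.1520 - 0.0930
= 0.7420 - 0.0930
= 0.6490

P(A∪B) = 0.6490


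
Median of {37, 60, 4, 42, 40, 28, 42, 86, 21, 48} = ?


Sorted: 4, 21, 28, 37, 40, 42, 42, 48, 60, 86
n = 10 (even)
Middle values: 40 and 42
Median = (40+42)/2 = 41.0000

Median = 41.0000


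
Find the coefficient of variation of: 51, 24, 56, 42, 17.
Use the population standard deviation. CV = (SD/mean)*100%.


Mean = 38.0000
SD = 15.1394
CV = (15.1394/38.0000)*100 = 39.8404%

CV = 39.8404%


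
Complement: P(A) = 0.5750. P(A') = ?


P(not A) = 1 - 0.5750 = 0.4250

P(not A) = 0.4250


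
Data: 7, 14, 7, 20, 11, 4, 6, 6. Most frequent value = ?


Frequencies: 4:1, 6:2, 7:2, 11:1, 14:1, 20:1
Max frequency = 2
Mode = 6, 7

Mode = 6, 7


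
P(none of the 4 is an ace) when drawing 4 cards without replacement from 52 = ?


P(no aces) = (48/52) × (47/51) × (46/50) × (45/49)
= 0.7187

P = 0.7187


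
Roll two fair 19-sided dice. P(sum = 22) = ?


Total outcomes = 19×19 = 361
Favorable (sum = 22): 17
P = 17/361 = 0.0471

P = 0.0471


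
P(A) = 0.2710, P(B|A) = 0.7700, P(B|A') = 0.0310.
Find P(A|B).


P(B) = P(B|A)*P(A) + P(B|A')*P(A')
= 0.7700*0.2710 + 0.0310*0.7290
= 0.208670 + 0.022599 = 0.231269
P(A|B) = 0.208670/0.231269 = 0.9023

P(A|B) = 0.9023


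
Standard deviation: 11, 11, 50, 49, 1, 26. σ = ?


Mean = 24.6667
Variance = 361.5556
SD = sqrt(361.5556) = 19.0146

SD = 19.0146


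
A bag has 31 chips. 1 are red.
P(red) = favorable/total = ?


P = 1/31 = 0.0323

P = 0.0323


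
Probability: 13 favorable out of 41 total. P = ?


P = 13/41 = 0.3171

P = 0.3171


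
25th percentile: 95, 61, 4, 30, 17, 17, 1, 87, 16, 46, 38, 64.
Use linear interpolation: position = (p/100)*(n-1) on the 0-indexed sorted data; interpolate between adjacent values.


Sorted: 1, 4, 16, 17, 17, 30, 38, 46, 61, 64, 87, 95
n = 12
Index = 25/100 * 11 = 2.7500
Lower = data[2] = 16, Upper = data[3] = 17
P25 = 16 + 0.7500*(1) = 16.7500

P25 = 16.7500


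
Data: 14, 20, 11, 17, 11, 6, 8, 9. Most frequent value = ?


Frequencies: 6:1, 8:1, 9:1, 11:2, 14:1, 17:1, 20:1
Max frequency = 2
Mode = 11

Mode = 11


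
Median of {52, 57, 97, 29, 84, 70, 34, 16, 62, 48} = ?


Sorted: 16, 29, 34, 48, 52, 57, 62, 70, 84, 97
n = 10 (even)
Middle values: 52 and 57
Median = (52+57)/2 = 54.5000

Median = 54.5000


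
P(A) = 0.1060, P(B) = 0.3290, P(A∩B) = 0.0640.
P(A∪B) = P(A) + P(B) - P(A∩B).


P(A∪B) = 0.1060 + 0.3290 - 0.0640
= 0.4350 - 0.0640
= 0.3710

P(A∪B) = 0.3710


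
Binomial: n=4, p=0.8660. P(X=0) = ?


C(4,0) = 1
p^0 = 1.000000
(1-p)^4 = 0.000322
P = 1 * 1.000000 * 0.000322 = 0.0003

P(X=0) = 0.0003


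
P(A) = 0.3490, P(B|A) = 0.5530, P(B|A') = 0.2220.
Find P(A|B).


P(B) = P(B|A)*P(A) + P(B|A')*P(A')
= 0.5530*0.3490 + 0.2220*0.6510
= 0.192997 + 0.144522 = 0.337519
P(A|B) = 0.192997/0.337519 = 0.5718

P(A|B) = 0.5718


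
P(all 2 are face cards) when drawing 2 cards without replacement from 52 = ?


P(all face cards) = (12/52) × (11/51)
= 0.0498

P = 0.0498


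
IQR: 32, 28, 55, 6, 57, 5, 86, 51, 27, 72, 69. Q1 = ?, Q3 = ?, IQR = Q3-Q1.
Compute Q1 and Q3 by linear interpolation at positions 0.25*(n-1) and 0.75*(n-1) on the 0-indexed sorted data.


Sorted: 5, 6, 27, 28, 32, 51, 55, 57, 69, 72, 86
Q1 (25th %ile) = 27.5000
Q3 (75th %ile) = 63.0000
IQR = 63.0000 - 27.5000 = 35.5000

IQR = 35.5000


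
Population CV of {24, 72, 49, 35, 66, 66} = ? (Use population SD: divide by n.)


Mean = 52.0000
SD = 17.6730
CV = (17.6730/52.0000)*100 = 33.9865%

CV = 33.9865%


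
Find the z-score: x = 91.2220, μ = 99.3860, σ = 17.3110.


z = (91.2220 - 99.3860)/17.3110
= -8.1640/17.3110
= -0.4716

z = -0.4716


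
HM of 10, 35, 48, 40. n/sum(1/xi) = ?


Sum of reciprocals = 1/10 + 1/35 + 1/48 + 1/40 = 0.174405
HM = 4/0.174405 = 22.9352

HM = 22.9352


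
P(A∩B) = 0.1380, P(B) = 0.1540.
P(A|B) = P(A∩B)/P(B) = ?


P(A|B) = 0.1380/0.1540 = 0.8961

P(A|B) = 0.8961


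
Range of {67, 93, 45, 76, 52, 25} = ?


Max = 93, Min = 25
Range = 93 - 25 = 68

Range = 68


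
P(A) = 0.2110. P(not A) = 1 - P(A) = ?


P(not A) = 1 - 0.2110 = 0.7890

P(not A) = 0.7890


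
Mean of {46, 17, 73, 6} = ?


Sum = 46 + 17 + 73 + 6 = 142
n = 4
Mean = 142/4 = 35.5000

Mean = 35.5000


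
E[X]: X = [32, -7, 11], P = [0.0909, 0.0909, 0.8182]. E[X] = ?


E[X] = 32*0.0909 - 7*0.0909 + 11*0.8182
= 2.9088 - 0.6363 + 9.0002
= 11.2727

E[X] = 11.2727


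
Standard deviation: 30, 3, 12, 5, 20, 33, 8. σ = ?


Mean = 15.8571
Variance = 124.4082
SD = sqrt(124.4082) = 11.1538

SD = 11.1538


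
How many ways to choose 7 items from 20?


C(20,7) = 20!/(7! × 13!)
= 2432902008176640000/(5040 × 6227020800)
= 77520

C(20,7) = 77520


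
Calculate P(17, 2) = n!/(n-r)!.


P(17,2) = 17!/15!
= 355687428096000/1307674368000
= 272

P(17,2) = 272


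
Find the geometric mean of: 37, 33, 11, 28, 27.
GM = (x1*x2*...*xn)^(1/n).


Product = 37 × 33 × 11 × 28 × 27 = 10153836
GM = 10153836^(1/5) = 25.1957

GM = 25.1957


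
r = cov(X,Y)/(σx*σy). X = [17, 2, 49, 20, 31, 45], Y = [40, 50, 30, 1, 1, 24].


Mean X = 27.3333, Mean Y = 24.3333
SD X = 16.316318, SD Y = 18.372685
Cov = -101.611111
r = -101.611111/(16.316318*18.372685) = -0.3390

r = -0.3390


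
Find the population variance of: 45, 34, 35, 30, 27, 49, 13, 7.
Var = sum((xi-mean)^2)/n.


Mean = 30.0000
Squared deviations: 225.0000, 16.0000, 25.0000, 0, 9.0000, 361.0000, 289.0000, 529.0000
Sum = 1454.0000
Variance = 1454.0000/8 = 181.7500

Variance = 181.7500


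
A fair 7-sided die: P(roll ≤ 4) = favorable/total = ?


Favorable outcomes (roll ≤ 4): 4
Total outcomes = 7
P = 4/7 = 0.5714

P = 0.5714


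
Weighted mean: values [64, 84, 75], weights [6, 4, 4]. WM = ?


Numerator = 64*6 + 84*4 + 75*4 = 1020
Denominator = 6 + 4 + 4 = 14
WM = 1020/14 = 72.8571

WM = 72.8571


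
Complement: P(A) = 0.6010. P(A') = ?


P(not A) = 1 - 0.6010 = 0.3990

P(not A) = 0.3990


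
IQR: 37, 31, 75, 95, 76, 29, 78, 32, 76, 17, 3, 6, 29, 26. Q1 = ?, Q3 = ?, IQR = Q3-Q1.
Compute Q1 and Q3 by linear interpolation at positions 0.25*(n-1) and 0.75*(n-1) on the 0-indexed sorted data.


Sorted: 3, 6, 17, 26, 29, 29, 31, 32, 37, 75, 76, 76, 78, 95
Q1 (25th %ile) = 26.7500
Q3 (75th %ile) = 75.7500
IQR = 75.7500 - 26.7500 = 49.0000

IQR = 49.0000


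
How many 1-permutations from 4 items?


P(4,1) = 4!/3!
= 24/6
= 4

P(4,1) = 4


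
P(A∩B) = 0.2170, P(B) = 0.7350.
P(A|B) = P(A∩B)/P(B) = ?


P(A|B) = 0.2170/0.7350 = 0.2952

P(A|B) = 0.2952


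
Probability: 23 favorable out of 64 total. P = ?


P = 23/64 = 0.3594

P = 0.3594


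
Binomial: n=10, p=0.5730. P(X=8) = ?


C(10,8) = 45
p^8 = 0.011621
(1-p)^2 = 0.182329
P = 45 * 0.011621 * 0.182329 = 0.0953

P(X=8) = 0.0953


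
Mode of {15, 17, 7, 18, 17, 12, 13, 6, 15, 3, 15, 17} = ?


Frequencies: 3:1, 6:1, 7:1, 12:1, 13:1, 15:3, 17:3, 18:1
Max frequency = 3
Mode = 15, 17

Mode = 15, 17


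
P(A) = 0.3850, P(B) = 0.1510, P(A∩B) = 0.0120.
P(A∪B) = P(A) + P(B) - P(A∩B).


P(A∪B) = 0.3850 + 0.1510 - 0.0120
= 0.5360 - 0.0120
= 0.5240

P(A∪B) = 0.5240


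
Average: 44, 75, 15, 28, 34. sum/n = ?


Sum = 44 + 75 + 15 + 28 + 34 = 196
n = 5
Mean = 196/5 = 39.2000

Mean = 39.2000


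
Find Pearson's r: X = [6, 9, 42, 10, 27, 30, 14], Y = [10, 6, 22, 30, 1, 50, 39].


Mean X = 19.7143, Mean Y = 22.5714
SD X = 12.452358, SD Y = 16.800146
Cov = 42.306122
r = 42.306122/(12.452358*16.800146) = 0.2022

r = 0.2022
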